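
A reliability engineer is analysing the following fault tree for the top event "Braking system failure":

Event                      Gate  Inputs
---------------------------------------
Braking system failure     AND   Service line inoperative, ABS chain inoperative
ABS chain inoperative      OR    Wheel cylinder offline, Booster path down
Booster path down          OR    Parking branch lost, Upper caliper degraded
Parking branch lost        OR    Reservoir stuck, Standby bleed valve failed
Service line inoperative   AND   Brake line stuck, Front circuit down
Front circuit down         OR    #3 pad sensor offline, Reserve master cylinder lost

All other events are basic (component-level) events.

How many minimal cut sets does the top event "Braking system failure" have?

Front circuit down [OR]: union of children's cut sets → 2 cut set(s).
Service line inoperative [AND]: one cut set from each child combined → 1 × 2 = 2 cut set(s).
Parking branch lost [OR]: union of children's cut sets → 2 cut set(s).
Booster path down [OR]: union of children's cut sets → 3 cut set(s).
ABS chain inoperative [OR]: union of children's cut sets → 4 cut set(s).
Braking system failure [AND]: one cut set from each child combined → 2 × 4 = 8 cut set(s).
Minimal cut sets: {#3 pad sensor offline, Brake line stuck, Wheel cylinder offline}; {#3 pad sensor offline, Brake line stuck, Reservoir stuck}; {#3 pad sensor offline, Brake line stuck, Standby bleed valve failed}; {#3 pad sensor offline, Brake line stuck, Upper caliper degraded}; {Brake line stuck, Reserve master cylinder lost, Wheel cylinder offline}; {Brake line stuck, Reserve master cylinder lost, Reservoir stuck}; {Brake line stuck, Reserve master cylinder lost, Standby bleed valve failed}; {Brake line stuck, Reserve master cylinder lost, Upper caliper degraded}.

8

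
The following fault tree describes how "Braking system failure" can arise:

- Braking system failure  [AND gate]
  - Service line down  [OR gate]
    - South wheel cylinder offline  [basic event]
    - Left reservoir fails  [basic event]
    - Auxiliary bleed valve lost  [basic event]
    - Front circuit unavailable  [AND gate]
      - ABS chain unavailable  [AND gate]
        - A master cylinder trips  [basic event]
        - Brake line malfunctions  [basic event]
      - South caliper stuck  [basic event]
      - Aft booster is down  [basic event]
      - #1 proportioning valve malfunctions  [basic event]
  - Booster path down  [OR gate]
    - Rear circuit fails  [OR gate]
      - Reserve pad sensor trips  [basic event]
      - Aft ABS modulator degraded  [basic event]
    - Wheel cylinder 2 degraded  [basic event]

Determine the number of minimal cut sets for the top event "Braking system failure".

12

ABS chain unavailable [AND]: one cut set from each child combined → 1 × 1 = 1 cut set(s).
Front circuit unavailable [AND]: one cut set from each child combined → 1 × 1 × 1 × 1 = 1 cut set(s).
Service line down [OR]: union of children's cut sets → 4 cut set(s).
Rear circuit fails [OR]: union of children's cut sets → 2 cut set(s).
Booster path down [OR]: union of children's cut sets → 3 cut set(s).
Braking system failure [AND]: one cut set from each child combined → 4 × 3 = 12 cut set(s).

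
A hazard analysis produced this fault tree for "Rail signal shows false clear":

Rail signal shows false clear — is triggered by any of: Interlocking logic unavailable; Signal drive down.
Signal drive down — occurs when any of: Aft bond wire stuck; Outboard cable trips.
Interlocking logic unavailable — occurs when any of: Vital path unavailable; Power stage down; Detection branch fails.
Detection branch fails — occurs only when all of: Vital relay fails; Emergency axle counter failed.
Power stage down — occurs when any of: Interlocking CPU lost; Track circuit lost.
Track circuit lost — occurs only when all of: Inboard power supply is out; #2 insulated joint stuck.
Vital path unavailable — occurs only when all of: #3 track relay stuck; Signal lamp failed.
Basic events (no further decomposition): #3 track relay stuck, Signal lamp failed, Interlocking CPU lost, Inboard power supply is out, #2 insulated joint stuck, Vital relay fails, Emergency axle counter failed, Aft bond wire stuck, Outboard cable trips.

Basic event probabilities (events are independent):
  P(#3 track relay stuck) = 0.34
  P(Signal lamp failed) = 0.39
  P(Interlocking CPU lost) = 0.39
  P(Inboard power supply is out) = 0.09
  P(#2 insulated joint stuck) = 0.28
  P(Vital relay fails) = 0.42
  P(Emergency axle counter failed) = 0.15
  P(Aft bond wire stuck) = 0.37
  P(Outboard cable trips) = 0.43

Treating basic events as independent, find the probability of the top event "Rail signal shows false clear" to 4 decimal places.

P(Vital path unavailable) [AND] = 0.34 × 0.39 = 0.132600
P(Track circuit lost) [AND] = 0.09 × 0.28 = 0.025200
P(Power stage down) [OR] = 1 − (1−0.39) × (1−0.025200) = 0.405372
P(Detection branch fails) [AND] = 0.42 × 0.15 = 0.063000
P(Interlocking logic unavailable) [OR] = 1 − (1−0.132600) × (1−0.405372) × (1−0.063000) = 0.516714
P(Signal drive down) [OR] = 1 − (1−0.37) × (1−0.43) = 0.640900
P(Rail signal shows false clear) [OR] = 1 − (1−0.516714) × (1−0.640900) = 0.826452
Rounded to 4 decimal places: P(Rail signal shows false clear) ≈ 0.8265.

0.8265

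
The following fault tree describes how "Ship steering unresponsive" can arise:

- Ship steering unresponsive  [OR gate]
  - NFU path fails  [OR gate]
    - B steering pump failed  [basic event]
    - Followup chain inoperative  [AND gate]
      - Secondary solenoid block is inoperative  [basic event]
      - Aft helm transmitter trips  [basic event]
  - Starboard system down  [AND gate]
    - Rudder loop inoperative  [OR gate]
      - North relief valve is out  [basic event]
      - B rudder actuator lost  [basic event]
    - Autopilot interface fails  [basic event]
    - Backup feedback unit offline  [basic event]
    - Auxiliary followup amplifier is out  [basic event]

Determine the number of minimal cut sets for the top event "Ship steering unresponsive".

4

Followup chain inoperative [AND]: one cut set from each child combined → 1 × 1 = 1 cut set(s).
NFU path fails [OR]: union of children's cut sets → 2 cut set(s).
Rudder loop inoperative [OR]: union of children's cut sets → 2 cut set(s).
Starboard system down [AND]: one cut set from each child combined → 2 × 1 × 1 × 1 = 2 cut set(s).
Ship steering unresponsive [OR]: union of children's cut sets → 4 cut set(s).
Minimal cut sets: {B steering pump failed}; {Aft helm transmitter trips, Secondary solenoid block is inoperative}; {Autopilot interface fails, Auxiliary followup amplifier is out, Backup feedback unit offline, North relief valve is out}; {Autopilot interface fails, Auxiliary followup amplifier is out, B rudder actuator lost, Backup feedback unit offline}.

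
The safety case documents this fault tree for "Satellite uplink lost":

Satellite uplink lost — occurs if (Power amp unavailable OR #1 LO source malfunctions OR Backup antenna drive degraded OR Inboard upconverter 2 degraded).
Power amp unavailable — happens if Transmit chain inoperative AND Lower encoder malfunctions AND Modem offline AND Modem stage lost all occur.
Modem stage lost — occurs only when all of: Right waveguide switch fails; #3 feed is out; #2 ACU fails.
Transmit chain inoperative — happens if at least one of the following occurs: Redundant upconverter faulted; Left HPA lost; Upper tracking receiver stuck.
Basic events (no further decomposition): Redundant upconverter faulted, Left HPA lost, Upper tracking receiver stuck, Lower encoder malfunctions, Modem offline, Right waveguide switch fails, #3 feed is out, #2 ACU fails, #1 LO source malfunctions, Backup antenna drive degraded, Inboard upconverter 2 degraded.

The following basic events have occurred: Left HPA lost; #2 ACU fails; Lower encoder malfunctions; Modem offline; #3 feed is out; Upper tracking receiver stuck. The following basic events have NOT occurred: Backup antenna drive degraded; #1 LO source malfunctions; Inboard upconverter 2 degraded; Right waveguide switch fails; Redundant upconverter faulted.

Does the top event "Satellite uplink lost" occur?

No

Transmit chain inoperative [OR]: Redundant upconverter faulted=not, Left HPA lost=occurs, Upper tracking receiver stuck=occurs → at least one input occurs → occurs.
Modem stage lost [AND]: Right waveguide switch fails=not, #3 feed is out=occurs, #2 ACU fails=occurs → not all inputs occur → does not occur.
Power amp unavailable [AND]: Transmit chain inoperative=occurs, Lower encoder malfunctions=occurs, Modem offline=occurs, Modem stage lost=not → not all inputs occur → does not occur.
Satellite uplink lost [OR]: Power amp unavailable=not, #1 LO source malfunctions=not, Backup antenna drive degraded=not, Inboard upconverter 2 degraded=not → no input occurs → does not occur.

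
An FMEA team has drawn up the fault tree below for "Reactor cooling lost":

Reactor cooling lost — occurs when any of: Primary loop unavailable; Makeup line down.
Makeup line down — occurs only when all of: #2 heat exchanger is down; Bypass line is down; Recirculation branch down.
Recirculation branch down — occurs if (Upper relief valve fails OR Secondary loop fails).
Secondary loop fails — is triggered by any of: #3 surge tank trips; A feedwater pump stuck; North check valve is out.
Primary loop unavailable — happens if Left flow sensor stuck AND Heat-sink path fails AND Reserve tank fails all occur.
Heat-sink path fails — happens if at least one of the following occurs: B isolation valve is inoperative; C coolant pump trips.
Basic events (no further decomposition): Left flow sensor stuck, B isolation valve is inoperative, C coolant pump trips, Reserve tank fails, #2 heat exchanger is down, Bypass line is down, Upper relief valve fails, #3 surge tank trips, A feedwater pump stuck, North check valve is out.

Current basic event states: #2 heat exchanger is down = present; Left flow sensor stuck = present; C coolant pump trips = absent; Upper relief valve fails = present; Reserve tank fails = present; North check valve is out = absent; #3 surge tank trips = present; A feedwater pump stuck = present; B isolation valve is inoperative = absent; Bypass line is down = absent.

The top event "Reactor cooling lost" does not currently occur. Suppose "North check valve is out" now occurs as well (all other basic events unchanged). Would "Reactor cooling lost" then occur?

Counterfactual: set "North check valve is out" to occurred.
Heat-sink path fails [OR]: B isolation valve is inoperative=not, C coolant pump trips=not → no input occurs → does not occur.
Primary loop unavailable [AND]: Left flow sensor stuck=occurs, Heat-sink path fails=not, Reserve tank fails=occurs → not all inputs occur → does not occur.
Secondary loop fails [OR]: #3 surge tank trips=occurs, A feedwater pump stuck=occurs, North check valve is out=occurs → at least one input occurs → occurs.
Recirculation branch down [OR]: Upper relief valve fails=occurs, Secondary loop fails=occurs → at least one input occurs → occurs.
Makeup line down [AND]: #2 heat exchanger is down=occurs, Bypass line is down=not, Recirculation branch down=occurs → not all inputs occur → does not occur.
Reactor cooling lost [OR]: Primary loop unavailable=not, Makeup line down=not → no input occurs → does not occur.

No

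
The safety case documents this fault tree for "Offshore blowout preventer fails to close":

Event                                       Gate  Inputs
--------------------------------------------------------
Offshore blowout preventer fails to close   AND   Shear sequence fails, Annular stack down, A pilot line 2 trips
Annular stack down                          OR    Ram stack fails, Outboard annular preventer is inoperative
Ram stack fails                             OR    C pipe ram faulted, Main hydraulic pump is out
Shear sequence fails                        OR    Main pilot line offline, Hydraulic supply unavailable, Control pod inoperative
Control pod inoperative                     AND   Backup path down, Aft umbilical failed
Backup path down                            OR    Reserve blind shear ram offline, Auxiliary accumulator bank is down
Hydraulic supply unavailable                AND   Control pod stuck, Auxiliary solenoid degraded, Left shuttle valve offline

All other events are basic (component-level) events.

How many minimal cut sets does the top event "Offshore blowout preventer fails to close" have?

12

Hydraulic supply unavailable [AND]: one cut set from each child combined → 1 × 1 × 1 = 1 cut set(s).
Backup path down [OR]: union of children's cut sets → 2 cut set(s).
Control pod inoperative [AND]: one cut set from each child combined → 2 × 1 = 2 cut set(s).
Shear sequence fails [OR]: union of children's cut sets → 4 cut set(s).
Ram stack fails [OR]: union of children's cut sets → 2 cut set(s).
Annular stack down [OR]: union of children's cut sets → 3 cut set(s).
Offshore blowout preventer fails to close [AND]: one cut set from each child combined → 4 × 3 × 1 = 12 cut set(s).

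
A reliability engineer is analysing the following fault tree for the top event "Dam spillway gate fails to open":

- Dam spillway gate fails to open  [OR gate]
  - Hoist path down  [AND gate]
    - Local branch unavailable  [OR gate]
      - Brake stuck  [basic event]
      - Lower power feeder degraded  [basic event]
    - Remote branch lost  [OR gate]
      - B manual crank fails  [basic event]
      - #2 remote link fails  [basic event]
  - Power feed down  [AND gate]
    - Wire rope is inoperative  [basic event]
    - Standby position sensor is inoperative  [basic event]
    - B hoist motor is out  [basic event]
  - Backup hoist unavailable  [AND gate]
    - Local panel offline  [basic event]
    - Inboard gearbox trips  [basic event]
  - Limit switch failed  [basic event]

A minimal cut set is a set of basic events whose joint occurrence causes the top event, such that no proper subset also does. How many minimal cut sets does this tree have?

7

Local branch unavailable [OR]: union of children's cut sets → 2 cut set(s).
Remote branch lost [OR]: union of children's cut sets → 2 cut set(s).
Hoist path down [AND]: one cut set from each child combined → 2 × 2 = 4 cut set(s).
Power feed down [AND]: one cut set from each child combined → 1 × 1 × 1 = 1 cut set(s).
Backup hoist unavailable [AND]: one cut set from each child combined → 1 × 1 = 1 cut set(s).
Dam spillway gate fails to open [OR]: union of children's cut sets → 7 cut set(s).
Minimal cut sets: {B manual crank fails, Brake stuck}; {#2 remote link fails, Brake stuck}; {B manual crank fails, Lower power feeder degraded}; {#2 remote link fails, Lower power feeder degraded}; {B hoist motor is out, Standby position sensor is inoperative, Wire rope is inoperative}; {Inboard gearbox trips, Local panel offline}; {Limit switch failed}.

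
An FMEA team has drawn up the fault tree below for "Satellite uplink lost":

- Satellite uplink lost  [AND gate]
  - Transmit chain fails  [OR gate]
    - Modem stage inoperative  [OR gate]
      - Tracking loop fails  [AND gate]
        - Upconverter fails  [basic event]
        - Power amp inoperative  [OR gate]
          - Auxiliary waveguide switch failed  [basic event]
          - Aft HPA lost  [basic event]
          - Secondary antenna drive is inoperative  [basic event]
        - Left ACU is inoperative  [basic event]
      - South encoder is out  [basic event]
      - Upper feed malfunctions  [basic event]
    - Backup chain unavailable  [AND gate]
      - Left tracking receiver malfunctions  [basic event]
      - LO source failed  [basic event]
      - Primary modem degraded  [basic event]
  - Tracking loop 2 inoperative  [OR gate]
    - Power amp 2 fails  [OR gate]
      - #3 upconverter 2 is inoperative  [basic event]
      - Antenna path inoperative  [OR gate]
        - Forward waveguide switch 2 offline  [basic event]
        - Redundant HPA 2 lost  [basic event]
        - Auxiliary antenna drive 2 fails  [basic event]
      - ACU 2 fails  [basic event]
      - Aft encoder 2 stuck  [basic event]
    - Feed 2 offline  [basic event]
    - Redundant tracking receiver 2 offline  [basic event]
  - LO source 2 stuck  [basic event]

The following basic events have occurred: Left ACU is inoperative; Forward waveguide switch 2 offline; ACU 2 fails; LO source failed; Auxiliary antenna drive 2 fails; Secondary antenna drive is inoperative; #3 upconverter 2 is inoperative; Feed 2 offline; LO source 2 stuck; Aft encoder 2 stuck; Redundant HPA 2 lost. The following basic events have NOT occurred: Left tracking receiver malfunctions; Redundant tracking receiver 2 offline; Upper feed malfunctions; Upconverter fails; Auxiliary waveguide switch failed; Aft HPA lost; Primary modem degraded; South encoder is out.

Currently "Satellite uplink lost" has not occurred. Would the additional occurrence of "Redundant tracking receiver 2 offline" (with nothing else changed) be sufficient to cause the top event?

No

Counterfactual: set "Redundant tracking receiver 2 offline" to occurred.
Power amp inoperative [OR]: Auxiliary waveguide switch failed=not, Aft HPA lost=not, Secondary antenna drive is inoperative=occurs → at least one input occurs → occurs.
Tracking loop fails [AND]: Upconverter fails=not, Power amp inoperative=occurs, Left ACU is inoperative=occurs → not all inputs occur → does not occur.
Modem stage inoperative [OR]: Tracking loop fails=not, South encoder is out=not, Upper feed malfunctions=not → no input occurs → does not occur.
Backup chain unavailable [AND]: Left tracking receiver malfunctions=not, LO source failed=occurs, Primary modem degraded=not → not all inputs occur → does not occur.
Transmit chain fails [OR]: Modem stage inoperative=not, Backup chain unavailable=not → no input occurs → does not occur.
Antenna path inoperative [OR]: Forward waveguide switch 2 offline=occurs, Redundant HPA 2 lost=occurs, Auxiliary antenna drive 2 fails=occurs → at least one input occurs → occurs.
Power amp 2 fails [OR]: #3 upconverter 2 is inoperative=occurs, Antenna path inoperative=occurs, ACU 2 fails=occurs, Aft encoder 2 stuck=occurs → at least one input occurs → occurs.
Tracking loop 2 inoperative [OR]: Power amp 2 fails=occurs, Feed 2 offline=occurs, Redundant tracking receiver 2 offline=occurs → at least one input occurs → occurs.
Satellite uplink lost [AND]: Transmit chain fails=not, Tracking loop 2 inoperative=occurs, LO source 2 stuck=occurs → not all inputs occur → does not occur.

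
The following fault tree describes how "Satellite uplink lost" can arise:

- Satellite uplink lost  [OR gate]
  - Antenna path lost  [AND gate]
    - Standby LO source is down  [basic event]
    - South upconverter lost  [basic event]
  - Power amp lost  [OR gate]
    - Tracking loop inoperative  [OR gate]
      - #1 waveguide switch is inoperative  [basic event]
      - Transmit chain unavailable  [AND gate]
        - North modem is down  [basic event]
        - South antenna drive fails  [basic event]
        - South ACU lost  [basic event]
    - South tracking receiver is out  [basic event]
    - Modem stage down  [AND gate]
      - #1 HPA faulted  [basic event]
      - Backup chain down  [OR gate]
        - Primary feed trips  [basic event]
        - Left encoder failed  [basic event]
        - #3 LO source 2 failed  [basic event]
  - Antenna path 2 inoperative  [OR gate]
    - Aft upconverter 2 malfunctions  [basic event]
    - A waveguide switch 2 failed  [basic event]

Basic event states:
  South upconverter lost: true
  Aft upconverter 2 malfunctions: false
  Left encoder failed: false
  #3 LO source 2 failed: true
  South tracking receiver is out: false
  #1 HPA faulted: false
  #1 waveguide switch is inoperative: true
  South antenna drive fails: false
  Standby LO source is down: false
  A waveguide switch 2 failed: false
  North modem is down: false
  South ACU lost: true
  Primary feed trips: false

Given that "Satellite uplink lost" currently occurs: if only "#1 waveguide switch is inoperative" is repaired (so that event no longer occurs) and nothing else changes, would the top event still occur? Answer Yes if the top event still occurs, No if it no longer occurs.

Counterfactual: set "#1 waveguide switch is inoperative" to not occurred.
Antenna path lost [AND]: Standby LO source is down=not, South upconverter lost=occurs → not all inputs occur → does not occur.
Transmit chain unavailable [AND]: North modem is down=not, South antenna drive fails=not, South ACU lost=occurs → not all inputs occur → does not occur.
Tracking loop inoperative [OR]: #1 waveguide switch is inoperative=not, Transmit chain unavailable=not → no input occurs → does not occur.
Backup chain down [OR]: Primary feed trips=not, Left encoder failed=not, #3 LO source 2 failed=occurs → at least one input occurs → occurs.
Modem stage down [AND]: #1 HPA faulted=not, Backup chain down=occurs → not all inputs occur → does not occur.
Power amp lost [OR]: Tracking loop inoperative=not, South tracking receiver is out=not, Modem stage down=not → no input occurs → does not occur.
Antenna path 2 inoperative [OR]: Aft upconverter 2 malfunctions=not, A waveguide switch 2 failed=not → no input occurs → does not occur.
Satellite uplink lost [OR]: Antenna path lost=not, Power amp lost=not, Antenna path 2 inoperative=not → no input occurs → does not occur.

No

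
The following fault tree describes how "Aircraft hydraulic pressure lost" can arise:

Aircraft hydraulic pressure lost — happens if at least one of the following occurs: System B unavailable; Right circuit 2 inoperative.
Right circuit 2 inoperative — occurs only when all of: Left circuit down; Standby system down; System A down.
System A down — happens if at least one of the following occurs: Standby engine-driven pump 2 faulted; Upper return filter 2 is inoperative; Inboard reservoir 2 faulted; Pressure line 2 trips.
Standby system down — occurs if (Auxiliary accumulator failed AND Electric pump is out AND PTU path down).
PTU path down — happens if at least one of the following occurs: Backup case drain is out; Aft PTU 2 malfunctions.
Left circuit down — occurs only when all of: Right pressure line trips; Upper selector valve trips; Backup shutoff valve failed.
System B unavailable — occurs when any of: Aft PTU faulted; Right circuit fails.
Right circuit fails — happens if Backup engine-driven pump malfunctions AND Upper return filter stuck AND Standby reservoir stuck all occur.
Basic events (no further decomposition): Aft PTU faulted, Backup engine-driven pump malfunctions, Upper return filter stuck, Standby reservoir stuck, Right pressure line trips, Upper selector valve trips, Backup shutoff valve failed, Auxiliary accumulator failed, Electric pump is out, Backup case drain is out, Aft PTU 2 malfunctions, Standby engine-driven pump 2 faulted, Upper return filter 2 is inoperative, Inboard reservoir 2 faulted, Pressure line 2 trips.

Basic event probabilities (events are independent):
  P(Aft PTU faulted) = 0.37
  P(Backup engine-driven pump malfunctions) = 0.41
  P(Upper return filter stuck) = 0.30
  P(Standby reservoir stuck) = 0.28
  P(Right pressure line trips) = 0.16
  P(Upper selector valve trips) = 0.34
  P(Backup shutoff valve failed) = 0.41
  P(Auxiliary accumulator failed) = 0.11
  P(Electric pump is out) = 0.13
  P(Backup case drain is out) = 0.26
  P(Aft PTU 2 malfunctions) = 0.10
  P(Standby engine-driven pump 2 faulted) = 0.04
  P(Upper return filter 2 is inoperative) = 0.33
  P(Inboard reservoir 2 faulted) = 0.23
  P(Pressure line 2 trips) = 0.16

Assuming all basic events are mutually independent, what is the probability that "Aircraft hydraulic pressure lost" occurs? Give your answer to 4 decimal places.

P(Right circuit fails) [AND] = 0.41 × 0.30 × 0.28 = 0.034440
P(System B unavailable) [OR] = 1 − (1−0.37) × (1−0.034440) = 0.391697
P(Left circuit down) [AND] = 0.16 × 0.34 × 0.41 = 0.022304
P(PTU path down) [OR] = 1 − (1−0.26) × (1−0.10) = 0.334000
P(Standby system down) [AND] = 0.11 × 0.13 × 0.334000 = 0.004776
P(System A down) [OR] = 1 − (1−0.04) × (1−0.33) × (1−0.23) × (1−0.16) = 0.583978
P(Right circuit 2 inoperative) [AND] = 0.022304 × 0.004776 × 0.583978 = 0.000062
P(Aircraft hydraulic pressure lost) [OR] = 1 − (1−0.391697) × (1−0.000062) = 0.391735
Rounded to 4 decimal places: P(Aircraft hydraulic pressure lost) ≈ 0.3917.

0.3917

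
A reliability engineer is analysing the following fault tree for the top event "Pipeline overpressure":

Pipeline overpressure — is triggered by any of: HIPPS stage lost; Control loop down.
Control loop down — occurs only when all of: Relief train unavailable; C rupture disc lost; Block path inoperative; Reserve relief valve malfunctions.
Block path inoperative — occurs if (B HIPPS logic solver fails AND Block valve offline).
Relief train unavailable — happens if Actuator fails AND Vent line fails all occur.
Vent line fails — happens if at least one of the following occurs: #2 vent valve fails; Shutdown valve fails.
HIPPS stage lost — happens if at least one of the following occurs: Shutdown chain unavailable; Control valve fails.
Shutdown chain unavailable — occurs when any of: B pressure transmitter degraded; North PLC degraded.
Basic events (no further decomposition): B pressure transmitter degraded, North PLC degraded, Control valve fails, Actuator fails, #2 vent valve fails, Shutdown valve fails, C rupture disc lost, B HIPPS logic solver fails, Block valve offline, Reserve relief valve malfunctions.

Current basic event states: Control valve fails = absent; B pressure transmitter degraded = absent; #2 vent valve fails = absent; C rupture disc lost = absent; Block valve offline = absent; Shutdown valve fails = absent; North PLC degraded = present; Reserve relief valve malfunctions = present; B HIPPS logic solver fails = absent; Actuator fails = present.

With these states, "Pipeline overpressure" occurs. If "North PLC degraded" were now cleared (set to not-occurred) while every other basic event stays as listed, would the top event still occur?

No

Counterfactual: set "North PLC degraded" to not occurred.
Shutdown chain unavailable [OR]: B pressure transmitter degraded=not, North PLC degraded=not → no input occurs → does not occur.
HIPPS stage lost [OR]: Shutdown chain unavailable=not, Control valve fails=not → no input occurs → does not occur.
Vent line fails [OR]: #2 vent valve fails=not, Shutdown valve fails=not → no input occurs → does not occur.
Relief train unavailable [AND]: Actuator fails=occurs, Vent line fails=not → not all inputs occur → does not occur.
Block path inoperative [AND]: B HIPPS logic solver fails=not, Block valve offline=not → not all inputs occur → does not occur.
Control loop down [AND]: Relief train unavailable=not, C rupture disc lost=not, Block path inoperative=not, Reserve relief valve malfunctions=occurs → not all inputs occur → does not occur.
Pipeline overpressure [OR]: HIPPS stage lost=not, Control loop down=not → no input occurs → does not occur.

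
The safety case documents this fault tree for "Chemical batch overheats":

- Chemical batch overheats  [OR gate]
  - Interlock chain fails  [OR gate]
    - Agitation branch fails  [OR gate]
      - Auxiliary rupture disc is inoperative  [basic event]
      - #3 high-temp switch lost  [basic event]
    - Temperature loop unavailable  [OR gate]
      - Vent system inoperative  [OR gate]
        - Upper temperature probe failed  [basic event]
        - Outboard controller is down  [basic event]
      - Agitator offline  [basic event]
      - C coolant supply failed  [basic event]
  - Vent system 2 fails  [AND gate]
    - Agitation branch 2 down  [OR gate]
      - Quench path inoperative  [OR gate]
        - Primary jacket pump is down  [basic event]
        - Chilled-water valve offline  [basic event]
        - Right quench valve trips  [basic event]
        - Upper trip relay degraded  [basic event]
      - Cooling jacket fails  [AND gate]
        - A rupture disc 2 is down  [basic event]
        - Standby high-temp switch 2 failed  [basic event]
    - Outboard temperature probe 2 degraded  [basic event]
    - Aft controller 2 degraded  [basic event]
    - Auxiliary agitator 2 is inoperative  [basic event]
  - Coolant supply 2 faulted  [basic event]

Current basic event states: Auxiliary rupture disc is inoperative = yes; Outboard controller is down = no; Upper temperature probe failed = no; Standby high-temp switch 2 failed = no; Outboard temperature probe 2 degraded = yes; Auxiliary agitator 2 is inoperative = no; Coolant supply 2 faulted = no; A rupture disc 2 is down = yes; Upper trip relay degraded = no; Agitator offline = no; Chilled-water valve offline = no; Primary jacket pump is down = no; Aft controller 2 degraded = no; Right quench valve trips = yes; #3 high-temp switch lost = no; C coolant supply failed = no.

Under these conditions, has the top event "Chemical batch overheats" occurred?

Agitation branch fails [OR]: Auxiliary rupture disc is inoperative=occurs, #3 high-temp switch lost=not → at least one input occurs → occurs.
Vent system inoperative [OR]: Upper temperature probe failed=not, Outboard controller is down=not → no input occurs → does not occur.
Temperature loop unavailable [OR]: Vent system inoperative=not, Agitator offline=not, C coolant supply failed=not → no input occurs → does not occur.
Interlock chain fails [OR]: Agitation branch fails=occurs, Temperature loop unavailable=not → at least one input occurs → occurs.
Quench path inoperative [OR]: Primary jacket pump is down=not, Chilled-water valve offline=not, Right quench valve trips=occurs, Upper trip relay degraded=not → at least one input occurs → occurs.
Cooling jacket fails [AND]: A rupture disc 2 is down=occurs, Standby high-temp switch 2 failed=not → not all inputs occur → does not occur.
Agitation branch 2 down [OR]: Quench path inoperative=occurs, Cooling jacket fails=not → at least one input occurs → occurs.
Vent system 2 fails [AND]: Agitation branch 2 down=occurs, Outboard temperature probe 2 degraded=occurs, Aft controller 2 degraded=not, Auxiliary agitator 2 is inoperative=not → not all inputs occur → does not occur.
Chemical batch overheats [OR]: Interlock chain fails=occurs, Vent system 2 fails=not, Coolant supply 2 faulted=not → at least one input occurs → occurs.

Yes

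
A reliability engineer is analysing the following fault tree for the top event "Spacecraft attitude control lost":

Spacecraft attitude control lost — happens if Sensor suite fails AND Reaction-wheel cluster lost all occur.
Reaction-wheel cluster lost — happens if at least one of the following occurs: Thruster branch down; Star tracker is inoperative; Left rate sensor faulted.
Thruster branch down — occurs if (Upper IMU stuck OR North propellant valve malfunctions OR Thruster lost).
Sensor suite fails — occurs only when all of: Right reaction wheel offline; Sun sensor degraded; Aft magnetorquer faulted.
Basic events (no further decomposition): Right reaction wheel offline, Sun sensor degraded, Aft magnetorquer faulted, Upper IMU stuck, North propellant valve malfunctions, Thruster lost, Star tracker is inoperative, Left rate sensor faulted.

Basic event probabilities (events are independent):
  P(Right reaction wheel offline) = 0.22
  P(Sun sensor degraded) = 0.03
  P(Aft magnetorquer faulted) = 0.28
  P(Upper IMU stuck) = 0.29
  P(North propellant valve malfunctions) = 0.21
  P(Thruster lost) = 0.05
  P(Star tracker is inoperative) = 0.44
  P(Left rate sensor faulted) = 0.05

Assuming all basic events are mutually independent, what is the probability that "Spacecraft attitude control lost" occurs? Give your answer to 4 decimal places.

P(Sensor suite fails) [AND] = 0.22 × 0.03 × 0.28 = 0.001848
P(Thruster branch down) [OR] = 1 − (1−0.29) × (1−0.21) × (1−0.05) = 0.467145
P(Reaction-wheel cluster lost) [OR] = 1 − (1−0.467145) × (1−0.44) × (1−0.05) = 0.716521
P(Spacecraft attitude control lost) [AND] = 0.001848 × 0.716521 = 0.001324
Rounded to 4 decimal places: P(Spacecraft attitude control lost) ≈ 0.0013.

0.0013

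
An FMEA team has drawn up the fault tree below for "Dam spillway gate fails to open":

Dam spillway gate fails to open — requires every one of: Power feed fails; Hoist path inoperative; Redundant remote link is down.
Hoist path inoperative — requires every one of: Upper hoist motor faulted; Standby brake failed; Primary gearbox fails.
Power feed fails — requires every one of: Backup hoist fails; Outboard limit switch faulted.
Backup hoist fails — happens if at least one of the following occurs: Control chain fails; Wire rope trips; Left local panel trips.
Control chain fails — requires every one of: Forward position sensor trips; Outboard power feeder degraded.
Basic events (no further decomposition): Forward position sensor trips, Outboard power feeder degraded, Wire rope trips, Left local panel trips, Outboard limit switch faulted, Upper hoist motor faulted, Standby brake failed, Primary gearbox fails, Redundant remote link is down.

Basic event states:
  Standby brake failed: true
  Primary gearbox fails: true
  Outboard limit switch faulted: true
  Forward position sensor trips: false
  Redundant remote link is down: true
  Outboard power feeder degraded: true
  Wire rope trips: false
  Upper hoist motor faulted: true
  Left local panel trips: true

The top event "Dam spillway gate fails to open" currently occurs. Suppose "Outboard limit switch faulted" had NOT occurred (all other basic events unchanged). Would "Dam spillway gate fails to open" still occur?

Counterfactual: set "Outboard limit switch faulted" to not occurred.
Control chain fails [AND]: Forward position sensor trips=not, Outboard power feeder degraded=occurs → not all inputs occur → does not occur.
Backup hoist fails [OR]: Control chain fails=not, Wire rope trips=not, Left local panel trips=occurs → at least one input occurs → occurs.
Power feed fails [AND]: Backup hoist fails=occurs, Outboard limit switch faulted=not → not all inputs occur → does not occur.
Hoist path inoperative [AND]: Upper hoist motor faulted=occurs, Standby brake failed=occurs, Primary gearbox fails=occurs → all inputs occur → occurs.
Dam spillway gate fails to open [AND]: Power feed fails=not, Hoist path inoperative=occurs, Redundant remote link is down=occurs → not all inputs occur → does not occur.

No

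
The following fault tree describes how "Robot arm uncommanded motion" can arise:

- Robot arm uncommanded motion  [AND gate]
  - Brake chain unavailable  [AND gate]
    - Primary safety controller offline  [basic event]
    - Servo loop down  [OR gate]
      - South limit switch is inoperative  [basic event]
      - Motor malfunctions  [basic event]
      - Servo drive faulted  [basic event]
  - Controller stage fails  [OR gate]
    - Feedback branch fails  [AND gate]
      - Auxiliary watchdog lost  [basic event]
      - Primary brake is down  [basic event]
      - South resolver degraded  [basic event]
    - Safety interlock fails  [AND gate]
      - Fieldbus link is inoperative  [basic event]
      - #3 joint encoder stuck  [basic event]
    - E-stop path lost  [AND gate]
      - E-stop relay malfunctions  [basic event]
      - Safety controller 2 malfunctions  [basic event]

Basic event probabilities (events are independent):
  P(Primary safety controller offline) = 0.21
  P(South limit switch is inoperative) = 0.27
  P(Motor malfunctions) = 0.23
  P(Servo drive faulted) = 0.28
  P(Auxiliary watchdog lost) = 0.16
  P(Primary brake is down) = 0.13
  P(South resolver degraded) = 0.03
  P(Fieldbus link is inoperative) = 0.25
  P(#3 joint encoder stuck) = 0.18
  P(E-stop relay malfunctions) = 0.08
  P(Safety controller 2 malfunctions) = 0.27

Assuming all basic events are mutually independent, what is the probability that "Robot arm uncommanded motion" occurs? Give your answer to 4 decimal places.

0.0083

P(Servo loop down) [OR] = 1 − (1−0.27) × (1−0.23) × (1−0.28) = 0.595288
P(Brake chain unavailable) [AND] = 0.21 × 0.595288 = 0.125010
P(Feedback branch fails) [AND] = 0.16 × 0.13 × 0.03 = 0.000624
P(Safety interlock fails) [AND] = 0.25 × 0.18 = 0.045000
P(E-stop path lost) [AND] = 0.08 × 0.27 = 0.021600
P(Controller stage fails) [OR] = 1 − (1−0.000624) × (1−0.045000) × (1−0.021600) = 0.066211
P(Robot arm uncommanded motion) [AND] = 0.125010 × 0.066211 = 0.008277
Rounded to 4 decimal places: P(Robot arm uncommanded motion) ≈ 0.0083.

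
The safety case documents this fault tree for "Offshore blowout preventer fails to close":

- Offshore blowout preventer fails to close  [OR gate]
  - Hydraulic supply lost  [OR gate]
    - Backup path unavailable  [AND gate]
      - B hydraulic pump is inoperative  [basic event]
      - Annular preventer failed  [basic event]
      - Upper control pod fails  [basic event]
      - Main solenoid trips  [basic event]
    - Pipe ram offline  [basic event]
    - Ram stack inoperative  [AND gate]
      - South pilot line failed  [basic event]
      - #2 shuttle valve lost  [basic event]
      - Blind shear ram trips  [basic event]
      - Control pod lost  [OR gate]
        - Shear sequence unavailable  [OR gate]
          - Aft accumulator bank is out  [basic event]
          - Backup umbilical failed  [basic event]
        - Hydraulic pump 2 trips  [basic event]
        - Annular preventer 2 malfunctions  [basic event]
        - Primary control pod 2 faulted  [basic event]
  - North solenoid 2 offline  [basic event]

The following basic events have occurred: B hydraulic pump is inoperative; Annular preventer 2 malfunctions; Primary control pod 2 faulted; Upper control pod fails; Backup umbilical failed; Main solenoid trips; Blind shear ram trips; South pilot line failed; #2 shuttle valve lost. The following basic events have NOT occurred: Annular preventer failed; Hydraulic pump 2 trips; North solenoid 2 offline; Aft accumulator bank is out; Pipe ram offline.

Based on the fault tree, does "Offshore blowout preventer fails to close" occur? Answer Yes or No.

Yes

Backup path unavailable [AND]: B hydraulic pump is inoperative=occurs, Annular preventer failed=not, Upper control pod fails=occurs, Main solenoid trips=occurs → not all inputs occur → does not occur.
Shear sequence unavailable [OR]: Aft accumulator bank is out=not, Backup umbilical failed=occurs → at least one input occurs → occurs.
Control pod lost [OR]: Shear sequence unavailable=occurs, Hydraulic pump 2 trips=not, Annular preventer 2 malfunctions=occurs, Primary control pod 2 faulted=occurs → at least one input occurs → occurs.
Ram stack inoperative [AND]: South pilot line failed=occurs, #2 shuttle valve lost=occurs, Blind shear ram trips=occurs, Control pod lost=occurs → all inputs occur → occurs.
Hydraulic supply lost [OR]: Backup path unavailable=not, Pipe ram offline=not, Ram stack inoperative=occurs → at least one input occurs → occurs.
Offshore blowout preventer fails to close [OR]: Hydraulic supply lost=occurs, North solenoid 2 offline=not → at least one input occurs → occurs.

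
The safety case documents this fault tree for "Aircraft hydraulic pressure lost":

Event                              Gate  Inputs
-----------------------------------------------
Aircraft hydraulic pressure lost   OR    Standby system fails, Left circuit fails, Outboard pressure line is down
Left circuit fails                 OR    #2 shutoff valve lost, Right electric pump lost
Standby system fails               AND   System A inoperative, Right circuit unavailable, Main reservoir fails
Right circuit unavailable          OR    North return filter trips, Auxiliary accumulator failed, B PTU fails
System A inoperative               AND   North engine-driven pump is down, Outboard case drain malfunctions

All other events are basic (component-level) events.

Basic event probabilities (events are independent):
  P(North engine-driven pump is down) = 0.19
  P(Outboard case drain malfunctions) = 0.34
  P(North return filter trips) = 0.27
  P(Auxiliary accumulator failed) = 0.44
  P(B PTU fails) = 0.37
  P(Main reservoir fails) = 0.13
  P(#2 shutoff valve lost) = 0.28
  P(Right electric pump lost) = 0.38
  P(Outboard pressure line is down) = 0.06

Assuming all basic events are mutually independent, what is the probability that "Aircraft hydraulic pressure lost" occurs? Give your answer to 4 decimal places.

0.5830

P(System A inoperative) [AND] = 0.19 × 0.34 = 0.064600
P(Right circuit unavailable) [OR] = 1 − (1−0.27) × (1−0.44) × (1−0.37) = 0.742456
P(Standby system fails) [AND] = 0.064600 × 0.742456 × 0.13 = 0.006235
P(Left circuit fails) [OR] = 1 − (1−0.28) × (1−0.38) = 0.553600
P(Aircraft hydraulic pressure lost) [OR] = 1 − (1−0.006235) × (1−0.553600) × (1−0.06) = 0.583000
Rounded to 4 decimal places: P(Aircraft hydraulic pressure lost) ≈ 0.5830.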